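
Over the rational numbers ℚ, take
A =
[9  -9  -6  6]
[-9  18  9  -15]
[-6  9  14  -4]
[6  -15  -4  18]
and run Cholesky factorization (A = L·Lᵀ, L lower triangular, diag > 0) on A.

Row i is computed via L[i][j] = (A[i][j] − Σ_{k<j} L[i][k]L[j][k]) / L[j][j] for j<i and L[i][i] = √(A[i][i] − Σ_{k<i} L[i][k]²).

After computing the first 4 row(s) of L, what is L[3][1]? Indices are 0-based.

Step 1: L[0][0] = √(9) = 3.
  L[1][0] = (-9) / L[0][0] = -3.
Step 2: L[1][1] = √(9) = 3.
  L[2][0] = (-6) / L[0][0] = -2.
  L[2][1] = (3) / L[1][1] = 1.
Step 3: L[2][2] = √(9) = 3.
  L[3][0] = (6) / L[0][0] = 2.
  L[3][1] = (-9) / L[1][1] = -3.
  L[3][2] = (3) / L[2][2] = 1.
Step 4: L[3][3] = √(4) = 2.

L[3][1] = -3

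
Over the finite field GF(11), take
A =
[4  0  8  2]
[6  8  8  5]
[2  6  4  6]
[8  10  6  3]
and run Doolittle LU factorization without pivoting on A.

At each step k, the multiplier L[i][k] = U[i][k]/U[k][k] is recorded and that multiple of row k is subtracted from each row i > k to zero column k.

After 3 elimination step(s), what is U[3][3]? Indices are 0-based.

U[3][3] = 6

Step 1: pivot at (0,0) is 4.
  row1 ← row1 − (7)·row0  ⇒  L[1][0]=7, U row1=(0, 8, 7, 2)
  row2 ← row2 − (6)·row0  ⇒  L[2][0]=6, U row2=(0, 6, 0, 5)
  row3 ← row3 − (2)·row0  ⇒  L[3][0]=2, U row3=(0, 10, 1, 10)
Step 2: pivot at (1,1) is 8.
  row2 ← row2 − (9)·row1  ⇒  L[2][1]=9, U row2=(0, 0, 3, 9)
  row3 ← row3 − (4)·row1  ⇒  L[3][1]=4, U row3=(0, 0, 6, 2)
Step 3: pivot at (2,2) is 3.
  row3 ← row3 − (2)·row2  ⇒  L[3][2]=2, U row3=(0, 0, 0, 6)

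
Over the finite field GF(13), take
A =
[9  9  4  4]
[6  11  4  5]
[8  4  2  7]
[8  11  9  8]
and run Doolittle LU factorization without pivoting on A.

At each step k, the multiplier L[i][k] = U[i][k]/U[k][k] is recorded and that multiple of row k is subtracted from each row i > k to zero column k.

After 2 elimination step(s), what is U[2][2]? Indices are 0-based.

U[2][2] = 5

[col 0] pivot 9
  R1 -= 5*R0 → (0, 5, 10, 11)  (L[1][0] := 5)
  R2 -= 11*R0 → (0, 9, 10, 2)  (L[2][0] := 11)
  R3 -= 11*R0 → (0, 3, 4, 3)  (L[3][0] := 11)
[col 1] pivot 5
  R2 -= 7*R1 → (0, 0, 5, 3)  (L[2][1] := 7)
  R3 -= 11*R1 → (0, 0, 11, 12)  (L[3][1] := 11)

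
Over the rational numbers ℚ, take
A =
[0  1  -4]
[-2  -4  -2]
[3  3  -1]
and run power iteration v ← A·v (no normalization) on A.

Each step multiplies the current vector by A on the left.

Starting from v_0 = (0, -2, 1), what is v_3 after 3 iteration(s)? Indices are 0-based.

v_3 = (-26, -90, 101)

v_0 = (0, -2, 1).
v_1 = A·v_0 = (-6, 6, -7).
v_2 = A·v_1 = (34, 2, 7).
v_3 = A·v_2 = (-26, -90, 101).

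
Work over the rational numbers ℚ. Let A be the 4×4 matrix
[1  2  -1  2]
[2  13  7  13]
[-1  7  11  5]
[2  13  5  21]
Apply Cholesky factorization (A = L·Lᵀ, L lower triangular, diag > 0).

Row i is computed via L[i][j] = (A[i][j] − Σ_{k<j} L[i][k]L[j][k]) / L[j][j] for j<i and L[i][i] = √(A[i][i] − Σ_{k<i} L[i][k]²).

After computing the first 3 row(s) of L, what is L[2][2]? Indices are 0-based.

Step 1: L[0][0] = √(1) = 1.
  L[1][0] = (2) / L[0][0] = 2.
Step 2: L[1][1] = √(9) = 3.
  L[2][0] = (-1) / L[0][0] = -1.
  L[2][1] = (9) / L[1][1] = 3.
Step 3: L[2][2] = √(1) = 1.

L[2][2] = 1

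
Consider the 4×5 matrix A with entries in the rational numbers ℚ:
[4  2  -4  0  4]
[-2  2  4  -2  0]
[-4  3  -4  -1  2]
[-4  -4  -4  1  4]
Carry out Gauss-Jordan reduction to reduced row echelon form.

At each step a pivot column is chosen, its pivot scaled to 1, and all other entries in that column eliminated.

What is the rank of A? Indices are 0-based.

pivot(0,0)=4: scale R0 → (1, 1/2, -1, 0, 1)
  clear (1,0): R1 −= (-2)R0 → (0, 3, 2, -2, 2)
  clear (2,0): R2 −= (-4)R0 → (0, 5, -8, -1, 6)
  clear (3,0): R3 −= (-4)R0 → (0, -2, -8, 1, 8)
pivot(1,1)=3: scale R1 → (0, 1, 2/3, -2/3, 2/3)
  clear (0,1): R0 −= (1/2)R1 → (1, 0, -4/3, 1/3, 2/3)
  clear (2,1): R2 −= (5)R1 → (0, 0, -34/3, 7/3, 8/3)
  clear (3,1): R3 −= (-2)R1 → (0, 0, -20/3, -1/3, 28/3)
pivot(2,2)=-34/3: scale R2 → (0, 0, 1, -7/34, -4/17)
  clear (0,2): R0 −= (-4/3)R2 → (1, 0, 0, 1/17, 6/17)
  clear (1,2): R1 −= (2/3)R2 → (0, 1, 0, -9/17, 14/17)
  clear (3,2): R3 −= (-20/3)R2 → (0, 0, 0, -29/17, 132/17)
pivot(3,3)=-29/17: scale R3 → (0, 0, 0, 1, -132/29)
  clear (0,3): R0 −= (1/17)R3 → (1, 0, 0, 0, 18/29)
  clear (1,3): R1 −= (-9/17)R3 → (0, 1, 0, 0, -46/29)
  clear (2,3): R2 −= (-7/34)R3 → (0, 0, 1, 0, -34/29)

rank = 4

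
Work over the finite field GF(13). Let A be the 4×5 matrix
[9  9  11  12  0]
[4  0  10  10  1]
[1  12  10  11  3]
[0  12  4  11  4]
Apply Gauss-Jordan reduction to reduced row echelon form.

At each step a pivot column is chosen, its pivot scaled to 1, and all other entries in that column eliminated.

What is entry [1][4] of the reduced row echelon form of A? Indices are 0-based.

step 1: normalize row 0 (÷9) = (1, 1, 7, 10, 0)
  row 1: subtract 4×row0 = (0, 9, 8, 9, 1)
  row 2: subtract 1×row0 = (0, 11, 3, 1, 3)
step 2: normalize row 1 (÷9) = (0, 1, 11, 1, 3)
  row 0: subtract 1×row1 = (1, 0, 9, 9, 10)
  row 2: subtract 11×row1 = (0, 0, 12, 3, 9)
  row 3: subtract 12×row1 = (0, 0, 2, 12, 7)
step 3: normalize row 2 (÷12) = (0, 0, 1, 10, 4)
  row 0: subtract 9×row2 = (1, 0, 0, 10, 0)
  row 1: subtract 11×row2 = (0, 1, 0, 8, 11)
  row 3: subtract 2×row2 = (0, 0, 0, 5, 12)
step 4: normalize row 3 (÷5) = (0, 0, 0, 1, 5)
  row 0: subtract 10×row3 = (1, 0, 0, 0, 2)
  row 1: subtract 8×row3 = (0, 1, 0, 0, 10)
  row 2: subtract 10×row3 = (0, 0, 1, 0, 6)

M[1][4] = 10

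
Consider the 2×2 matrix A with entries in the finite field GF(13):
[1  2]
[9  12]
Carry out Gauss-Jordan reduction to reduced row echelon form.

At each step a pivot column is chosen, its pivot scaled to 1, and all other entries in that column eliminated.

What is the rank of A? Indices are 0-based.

step 1: normalize row 0 (÷1) = (1, 2)
  row 1: subtract 9×row0 = (0, 7)
step 2: normalize row 1 (÷7) = (0, 1)
  row 0: subtract 2×row1 = (1, 0)

rank = 2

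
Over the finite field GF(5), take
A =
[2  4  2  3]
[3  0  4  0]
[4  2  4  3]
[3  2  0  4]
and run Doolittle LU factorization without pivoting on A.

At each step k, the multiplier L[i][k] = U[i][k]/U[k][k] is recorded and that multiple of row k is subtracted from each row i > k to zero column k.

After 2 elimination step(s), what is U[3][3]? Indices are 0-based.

Step 1: pivot at (0,0) is 2.
  row1 ← row1 − (4)·row0  ⇒  L[1][0]=4, U row1=(0, 4, 1, 3)
  row2 ← row2 − (2)·row0  ⇒  L[2][0]=2, U row2=(0, 4, 0, 2)
  row3 ← row3 − (4)·row0  ⇒  L[3][0]=4, U row3=(0, 1, 2, 2)
Step 2: pivot at (1,1) is 4.
  row2 ← row2 − (1)·row1  ⇒  L[2][1]=1, U row2=(0, 0, 4, 4)
  row3 ← row3 − (4)·row1  ⇒  L[3][1]=4, U row3=(0, 0, 3, 0)

U[3][3] = 0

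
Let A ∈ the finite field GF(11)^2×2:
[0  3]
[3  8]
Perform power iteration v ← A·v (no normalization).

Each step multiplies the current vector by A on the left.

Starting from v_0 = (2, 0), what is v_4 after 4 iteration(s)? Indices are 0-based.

v_0 = (2, 0).
v_1 = A·v_0 = (0, 6).
v_2 = A·v_1 = (7, 4).
v_3 = A·v_2 = (1, 9).
v_4 = A·v_3 = (5, 9).

v_4 = (5, 9)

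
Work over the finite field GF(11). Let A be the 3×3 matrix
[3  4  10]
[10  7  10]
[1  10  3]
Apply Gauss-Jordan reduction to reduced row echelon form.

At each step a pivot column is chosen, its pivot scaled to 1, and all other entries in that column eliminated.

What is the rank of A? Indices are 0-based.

[1] R0 /= 3  ⇒  (1, 5, 7)
     R1 -= 10·R0  ⇒  (0, 1, 6)
     R2 -= 1·R0  ⇒  (0, 5, 7)
[2] R1 /= 1  ⇒  (0, 1, 6)
     R0 -= 5·R1  ⇒  (1, 0, 10)
     R2 -= 5·R1  ⇒  (0, 0, 10)
[3] R2 /= 10  ⇒  (0, 0, 1)
     R0 -= 10·R2  ⇒  (1, 0, 0)
     R1 -= 6·R2  ⇒  (0, 1, 0)

rank = 3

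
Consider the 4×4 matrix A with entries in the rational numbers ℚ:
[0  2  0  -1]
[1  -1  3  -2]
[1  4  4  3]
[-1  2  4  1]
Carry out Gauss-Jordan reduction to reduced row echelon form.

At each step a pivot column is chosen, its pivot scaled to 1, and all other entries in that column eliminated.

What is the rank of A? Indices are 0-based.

rank = 4

[1] R0 <-> R1
[1] R0 /= 1  ⇒  (1, -1, 3, -2)
     R2 -= 1·R0  ⇒  (0, 5, 1, 5)
     R3 -= -1·R0  ⇒  (0, 1, 7, -1)
[2] R1 /= 2  ⇒  (0, 1, 0, -1/2)
     R0 -= -1·R1  ⇒  (1, 0, 3, -5/2)
     R2 -= 5·R1  ⇒  (0, 0, 1, 15/2)
     R3 -= 1·R1  ⇒  (0, 0, 7, -1/2)
[3] R2 /= 1  ⇒  (0, 0, 1, 15/2)
     R0 -= 3·R2  ⇒  (1, 0, 0, -25)
     R3 -= 7·R2  ⇒  (0, 0, 0, -53)
[4] R3 /= -53  ⇒  (0, 0, 0, 1)
     R0 -= -25·R3  ⇒  (1, 0, 0, 0)
     R1 -= -1/2·R3  ⇒  (0, 1, 0, 0)
     R2 -= 15/2·R3  ⇒  (0, 0, 1, 0)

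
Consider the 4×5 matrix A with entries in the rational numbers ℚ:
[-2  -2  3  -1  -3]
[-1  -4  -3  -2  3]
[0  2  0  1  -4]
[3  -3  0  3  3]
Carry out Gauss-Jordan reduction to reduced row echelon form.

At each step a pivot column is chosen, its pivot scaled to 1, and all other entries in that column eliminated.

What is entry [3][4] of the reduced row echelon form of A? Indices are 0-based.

[1] R0 /= -2  ⇒  (1, 1, -3/2, 1/2, 3/2)
     R1 -= -1·R0  ⇒  (0, -3, -9/2, -3/2, 9/2)
     R3 -= 3·R0  ⇒  (0, -6, 9/2, 3/2, -3/2)
[2] R1 /= -3  ⇒  (0, 1, 3/2, 1/2, -3/2)
     R0 -= 1·R1  ⇒  (1, 0, -3, 0, 3)
     R2 -= 2·R1  ⇒  (0, 0, -3, 0, -1)
     R3 -= -6·R1  ⇒  (0, 0, 27/2, 9/2, -21/2)
[3] R2 /= -3  ⇒  (0, 0, 1, 0, 1/3)
     R0 -= -3·R2  ⇒  (1, 0, 0, 0, 4)
     R1 -= 3/2·R2  ⇒  (0, 1, 0, 1/2, -2)
     R3 -= 27/2·R2  ⇒  (0, 0, 0, 9/2, -15)
[4] R3 /= 9/2  ⇒  (0, 0, 0, 1, -10/3)
     R1 -= 1/2·R3  ⇒  (0, 1, 0, 0, -1/3)

M[3][4] = -10/3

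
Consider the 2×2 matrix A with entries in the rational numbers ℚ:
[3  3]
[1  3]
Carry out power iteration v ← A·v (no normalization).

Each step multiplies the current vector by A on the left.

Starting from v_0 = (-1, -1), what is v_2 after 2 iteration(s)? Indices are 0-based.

v_0 = (-1, -1).
v_1 = A·v_0 = (-6, -4).
v_2 = A·v_1 = (-30, -18).

v_2 = (-30, -18)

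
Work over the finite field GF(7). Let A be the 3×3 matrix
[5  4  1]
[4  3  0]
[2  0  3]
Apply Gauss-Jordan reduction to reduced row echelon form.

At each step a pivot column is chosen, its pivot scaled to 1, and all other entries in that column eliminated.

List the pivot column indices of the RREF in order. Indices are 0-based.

[1] R0 /= 5  ⇒  (1, 5, 3)
     R1 -= 4·R0  ⇒  (0, 4, 2)
     R2 -= 2·R0  ⇒  (0, 4, 4)
[2] R1 /= 4  ⇒  (0, 1, 4)
     R0 -= 5·R1  ⇒  (1, 0, 4)
     R2 -= 4·R1  ⇒  (0, 0, 2)
[3] R2 /= 2  ⇒  (0, 0, 1)
     R0 -= 4·R2  ⇒  (1, 0, 0)
     R1 -= 4·R2  ⇒  (0, 1, 0)

pivot columns: 0, 1, 2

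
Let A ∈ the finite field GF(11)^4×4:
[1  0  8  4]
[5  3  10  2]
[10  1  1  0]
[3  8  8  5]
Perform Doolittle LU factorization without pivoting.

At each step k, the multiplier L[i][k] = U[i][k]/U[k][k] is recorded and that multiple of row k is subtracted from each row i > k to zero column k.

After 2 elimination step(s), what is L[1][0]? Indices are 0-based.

L[1][0] = 5

Step 1: pivot at (0,0) is 1.
  row1 ← row1 − (5)·row0  ⇒  L[1][0]=5, U row1=(0, 3, 3, 4)
  row2 ← row2 − (10)·row0  ⇒  L[2][0]=10, U row2=(0, 1, 9, 4)
  row3 ← row3 − (3)·row0  ⇒  L[3][0]=3, U row3=(0, 8, 6, 4)
Step 2: pivot at (1,1) is 3.
  row2 ← row2 − (4)·row1  ⇒  L[2][1]=4, U row2=(0, 0, 8, 10)
  row3 ← row3 − (10)·row1  ⇒  L[3][1]=10, U row3=(0, 0, 9, 8)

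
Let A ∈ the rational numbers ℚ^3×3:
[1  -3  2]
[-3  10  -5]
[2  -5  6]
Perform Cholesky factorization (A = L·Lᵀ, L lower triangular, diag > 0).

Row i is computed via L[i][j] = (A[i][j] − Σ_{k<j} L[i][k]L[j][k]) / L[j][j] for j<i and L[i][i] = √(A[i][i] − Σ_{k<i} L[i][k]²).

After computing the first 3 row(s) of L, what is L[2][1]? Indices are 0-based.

Step 1: L[0][0] = √(1) = 1.
  L[1][0] = (-3) / L[0][0] = -3.
Step 2: L[1][1] = √(1) = 1.
  L[2][0] = (2) / L[0][0] = 2.
  L[2][1] = (1) / L[1][1] = 1.
Step 3: L[2][2] = √(1) = 1.

L[2][1] = 1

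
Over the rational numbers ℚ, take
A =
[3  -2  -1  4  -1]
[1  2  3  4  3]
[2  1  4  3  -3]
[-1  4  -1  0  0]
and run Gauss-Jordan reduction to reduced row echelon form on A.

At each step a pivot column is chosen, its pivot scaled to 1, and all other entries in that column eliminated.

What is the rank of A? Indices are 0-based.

rank = 4

pivot(0,0)=3: scale R0 → (1, -2/3, -1/3, 4/3, -1/3)
  clear (1,0): R1 −= (1)R0 → (0, 8/3, 10/3, 8/3, 10/3)
  clear (2,0): R2 −= (2)R0 → (0, 7/3, 14/3, 1/3, -7/3)
  clear (3,0): R3 −= (-1)R0 → (0, 10/3, -4/3, 4/3, -1/3)
pivot(1,1)=8/3: scale R1 → (0, 1, 5/4, 1, 5/4)
  clear (0,1): R0 −= (-2/3)R1 → (1, 0, 1/2, 2, 1/2)
  clear (2,1): R2 −= (7/3)R1 → (0, 0, 7/4, -2, -21/4)
  clear (3,1): R3 −= (10/3)R1 → (0, 0, -11/2, -2, -9/2)
pivot(2,2)=7/4: scale R2 → (0, 0, 1, -8/7, -3)
  clear (0,2): R0 −= (1/2)R2 → (1, 0, 0, 18/7, 2)
  clear (1,2): R1 −= (5/4)R2 → (0, 1, 0, 17/7, 5)
  clear (3,2): R3 −= (-11/2)R2 → (0, 0, 0, -58/7, -21)
pivot(3,3)=-58/7: scale R3 → (0, 0, 0, 1, 147/58)
  clear (0,3): R0 −= (18/7)R3 → (1, 0, 0, 0, -131/29)
  clear (1,3): R1 −= (17/7)R3 → (0, 1, 0, 0, -67/58)
  clear (2,3): R2 −= (-8/7)R3 → (0, 0, 1, 0, -3/29)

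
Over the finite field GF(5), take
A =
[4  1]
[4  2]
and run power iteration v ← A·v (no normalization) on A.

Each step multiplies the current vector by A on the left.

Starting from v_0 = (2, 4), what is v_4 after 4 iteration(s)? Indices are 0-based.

v_4 = (0, 1)

v_0 = (2, 4).
v_1 = A·v_0 = (2, 1).
v_2 = A·v_1 = (4, 0).
v_3 = A·v_2 = (1, 1).
v_4 = A·v_3 = (0, 1).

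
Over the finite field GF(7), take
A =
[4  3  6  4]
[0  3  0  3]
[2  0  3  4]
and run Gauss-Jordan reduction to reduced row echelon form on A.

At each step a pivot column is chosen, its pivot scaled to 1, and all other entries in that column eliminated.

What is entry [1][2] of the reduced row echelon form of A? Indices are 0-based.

pivot(0,0)=4: scale R0 → (1, 6, 5, 1)
  clear (2,0): R2 −= (2)R0 → (0, 2, 0, 2)
pivot(1,1)=3: scale R1 → (0, 1, 0, 1)
  clear (0,1): R0 −= (6)R1 → (1, 0, 5, 2)
  clear (2,1): R2 −= (2)R1 → (0, 0, 0, 0)
col 2: no nonzero at/below row 2; advance.
col 3: no nonzero at/below row 2; advance.

M[1][2] = 0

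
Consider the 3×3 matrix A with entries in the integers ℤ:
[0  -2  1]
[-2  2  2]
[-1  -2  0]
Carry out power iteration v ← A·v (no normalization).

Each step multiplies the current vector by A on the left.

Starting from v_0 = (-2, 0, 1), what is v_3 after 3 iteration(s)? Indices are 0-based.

v_3 = (-41, 22, -18)

v_0 = (-2, 0, 1).
v_1 = A·v_0 = (1, 6, 2).
v_2 = A·v_1 = (-10, 14, -13).
v_3 = A·v_2 = (-41, 22, -18).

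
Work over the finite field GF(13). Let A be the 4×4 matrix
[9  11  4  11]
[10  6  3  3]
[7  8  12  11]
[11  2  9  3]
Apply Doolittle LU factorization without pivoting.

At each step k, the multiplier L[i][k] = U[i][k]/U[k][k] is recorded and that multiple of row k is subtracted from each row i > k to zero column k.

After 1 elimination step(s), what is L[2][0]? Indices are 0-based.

L[2][0] = 8

[col 0] pivot 9
  R1 -= 4*R0 → (0, 1, 0, 11)  (L[1][0] := 4)
  R2 -= 8*R0 → (0, 11, 6, 1)  (L[2][0] := 8)
  R3 -= 7*R0 → (0, 3, 7, 4)  (L[3][0] := 7)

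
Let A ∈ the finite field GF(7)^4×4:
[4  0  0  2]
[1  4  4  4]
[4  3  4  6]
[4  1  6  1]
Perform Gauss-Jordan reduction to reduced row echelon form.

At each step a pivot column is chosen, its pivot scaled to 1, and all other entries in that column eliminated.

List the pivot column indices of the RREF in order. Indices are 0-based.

[1] R0 /= 4  ⇒  (1, 0, 0, 4)
     R1 -= 1·R0  ⇒  (0, 4, 4, 0)
     R2 -= 4·R0  ⇒  (0, 3, 4, 4)
     R3 -= 4·R0  ⇒  (0, 1, 6, 6)
[2] R1 /= 4  ⇒  (0, 1, 1, 0)
     R2 -= 3·R1  ⇒  (0, 0, 1, 4)
     R3 -= 1·R1  ⇒  (0, 0, 5, 6)
[3] R2 /= 1  ⇒  (0, 0, 1, 4)
     R1 -= 1·R2  ⇒  (0, 1, 0, 3)
     R3 -= 5·R2  ⇒  (0, 0, 0, 0)
column 3 empty below row 3

pivot columns: 0, 1, 2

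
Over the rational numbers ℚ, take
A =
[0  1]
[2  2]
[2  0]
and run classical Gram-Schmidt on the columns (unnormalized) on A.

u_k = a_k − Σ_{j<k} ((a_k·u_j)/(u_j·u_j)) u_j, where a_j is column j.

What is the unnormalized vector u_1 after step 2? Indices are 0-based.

u_1 = (1, 1, -1)

Step 1: u_0 = a_0 = (0, 2, 2).
Step 2: u_1 = a_1 − (1/2)·u_0 = (1, 1, -1).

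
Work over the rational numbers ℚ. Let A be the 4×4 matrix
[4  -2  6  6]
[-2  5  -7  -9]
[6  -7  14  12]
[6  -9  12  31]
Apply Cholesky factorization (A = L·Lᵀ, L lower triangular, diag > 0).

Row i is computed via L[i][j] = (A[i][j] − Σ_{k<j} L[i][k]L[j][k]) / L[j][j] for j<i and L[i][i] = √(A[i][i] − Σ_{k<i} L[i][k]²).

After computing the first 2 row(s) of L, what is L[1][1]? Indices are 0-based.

Step 1: L[0][0] = √(4) = 2.
  L[1][0] = (-2) / L[0][0] = -1.
Step 2: L[1][1] = √(4) = 2.

L[1][1] = 2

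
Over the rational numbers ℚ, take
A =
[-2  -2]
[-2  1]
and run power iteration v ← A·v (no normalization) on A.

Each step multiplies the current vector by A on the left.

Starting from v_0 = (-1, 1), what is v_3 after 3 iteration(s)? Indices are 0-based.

v_0 = (-1, 1).
v_1 = A·v_0 = (0, 3).
v_2 = A·v_1 = (-6, 3).
v_3 = A·v_2 = (6, 15).

v_3 = (6, 15)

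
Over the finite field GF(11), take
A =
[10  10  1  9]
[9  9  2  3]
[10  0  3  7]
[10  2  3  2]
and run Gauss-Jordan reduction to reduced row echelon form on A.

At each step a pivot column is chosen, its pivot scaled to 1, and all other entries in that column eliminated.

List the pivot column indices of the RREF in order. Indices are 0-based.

pivot columns: 0, 1, 2, 3

[1] R0 /= 10  ⇒  (1, 1, 10, 2)
     R1 -= 9·R0  ⇒  (0, 0, 0, 7)
     R2 -= 10·R0  ⇒  (0, 1, 2, 9)
     R3 -= 10·R0  ⇒  (0, 3, 2, 4)
[2] R1 <-> R2
[2] R1 /= 1  ⇒  (0, 1, 2, 9)
     R0 -= 1·R1  ⇒  (1, 0, 8, 4)
     R3 -= 3·R1  ⇒  (0, 0, 7, 10)
[3] R2 <-> R3
[3] R2 /= 7  ⇒  (0, 0, 1, 3)
     R0 -= 8·R2  ⇒  (1, 0, 0, 2)
     R1 -= 2·R2  ⇒  (0, 1, 0, 3)
[4] R3 /= 7  ⇒  (0, 0, 0, 1)
     R0 -= 2·R3  ⇒  (1, 0, 0, 0)
     R1 -= 3·R3  ⇒  (0, 1, 0, 0)
     R2 -= 3·R3  ⇒  (0, 0, 1, 0)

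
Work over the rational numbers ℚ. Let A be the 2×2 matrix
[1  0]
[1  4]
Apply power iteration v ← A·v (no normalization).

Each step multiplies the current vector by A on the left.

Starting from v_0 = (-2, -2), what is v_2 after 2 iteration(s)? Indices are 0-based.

v_2 = (-2, -42)

v_0 = (-2, -2).
v_1 = A·v_0 = (-2, -10).
v_2 = A·v_1 = (-2, -42).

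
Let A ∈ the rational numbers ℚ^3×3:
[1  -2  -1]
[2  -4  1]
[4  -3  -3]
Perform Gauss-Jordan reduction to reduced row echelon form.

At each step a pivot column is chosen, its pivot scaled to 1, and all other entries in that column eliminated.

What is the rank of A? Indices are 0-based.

rank = 3

[1] R0 /= 1  ⇒  (1, -2, -1)
     R1 -= 2·R0  ⇒  (0, 0, 3)
     R2 -= 4·R0  ⇒  (0, 5, 1)
[2] R1 <-> R2
[2] R1 /= 5  ⇒  (0, 1, 1/5)
     R0 -= -2·R1  ⇒  (1, 0, -3/5)
[3] R2 /= 3  ⇒  (0, 0, 1)
     R0 -= -3/5·R2  ⇒  (1, 0, 0)
     R1 -= 1/5·R2  ⇒  (0, 1, 0)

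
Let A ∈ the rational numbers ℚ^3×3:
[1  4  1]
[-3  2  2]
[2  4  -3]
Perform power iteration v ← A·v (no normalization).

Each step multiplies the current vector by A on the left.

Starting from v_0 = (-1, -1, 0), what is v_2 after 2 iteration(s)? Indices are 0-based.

v_2 = (-7, 5, 12)

v_0 = (-1, -1, 0).
v_1 = A·v_0 = (-5, 1, -6).
v_2 = A·v_1 = (-7, 5, 12).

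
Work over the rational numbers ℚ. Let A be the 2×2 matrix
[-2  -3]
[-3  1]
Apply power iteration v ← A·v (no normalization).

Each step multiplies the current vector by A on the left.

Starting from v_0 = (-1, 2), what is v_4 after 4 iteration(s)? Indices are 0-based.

v_4 = (-40, 149)

v_0 = (-1, 2).
v_1 = A·v_0 = (-4, 5).
v_2 = A·v_1 = (-7, 17).
v_3 = A·v_2 = (-37, 38).
v_4 = A·v_3 = (-40, 149).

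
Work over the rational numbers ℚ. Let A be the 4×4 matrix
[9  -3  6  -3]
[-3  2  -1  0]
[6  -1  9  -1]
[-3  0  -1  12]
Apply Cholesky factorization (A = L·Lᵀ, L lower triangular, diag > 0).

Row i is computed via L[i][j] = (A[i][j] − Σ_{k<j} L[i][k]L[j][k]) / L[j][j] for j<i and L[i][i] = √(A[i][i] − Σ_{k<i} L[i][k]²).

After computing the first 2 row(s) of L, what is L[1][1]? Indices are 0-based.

Step 1: L[0][0] = √(9) = 3.
  L[1][0] = (-3) / L[0][0] = -1.
Step 2: L[1][1] = √(1) = 1.

L[1][1] = 1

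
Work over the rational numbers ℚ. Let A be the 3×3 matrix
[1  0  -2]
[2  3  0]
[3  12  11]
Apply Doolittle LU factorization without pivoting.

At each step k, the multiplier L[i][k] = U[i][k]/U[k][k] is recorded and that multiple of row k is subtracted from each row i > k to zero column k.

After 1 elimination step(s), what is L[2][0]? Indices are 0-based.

L[2][0] = 3

Step 1: pivot at (0,0) is 1.
  row1 ← row1 − (2)·row0  ⇒  L[1][0]=2, U row1=(0, 3, 4)
  row2 ← row2 − (3)·row0  ⇒  L[2][0]=3, U row2=(0, 12, 17)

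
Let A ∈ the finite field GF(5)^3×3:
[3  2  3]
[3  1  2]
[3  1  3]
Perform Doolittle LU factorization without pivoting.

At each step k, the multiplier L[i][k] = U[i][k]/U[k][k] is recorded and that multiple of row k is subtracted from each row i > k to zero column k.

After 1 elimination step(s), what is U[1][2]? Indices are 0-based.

k=0: U[0][0]=3
  eliminate (1,0): mult=1, new row 1: (0, 4, 4); set L[1][0]=1
  eliminate (2,0): mult=1, new row 2: (0, 4, 0); set L[2][0]=1

U[1][2] = 4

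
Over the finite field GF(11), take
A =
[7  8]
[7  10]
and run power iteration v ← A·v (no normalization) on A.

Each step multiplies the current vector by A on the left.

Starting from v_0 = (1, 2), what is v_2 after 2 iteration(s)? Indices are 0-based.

v_2 = (3, 2)

v_0 = (1, 2).
v_1 = A·v_0 = (1, 5).
v_2 = A·v_1 = (3, 2).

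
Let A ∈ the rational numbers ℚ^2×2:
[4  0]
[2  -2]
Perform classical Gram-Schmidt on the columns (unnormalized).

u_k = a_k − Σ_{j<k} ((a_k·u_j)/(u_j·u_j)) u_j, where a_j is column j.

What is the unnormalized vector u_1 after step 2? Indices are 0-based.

Step 1: u_0 = a_0 = (4, 2).
Step 2: u_1 = a_1 − (-1/5)·u_0 = (4/5, -8/5).

u_1 = (4/5, -8/5)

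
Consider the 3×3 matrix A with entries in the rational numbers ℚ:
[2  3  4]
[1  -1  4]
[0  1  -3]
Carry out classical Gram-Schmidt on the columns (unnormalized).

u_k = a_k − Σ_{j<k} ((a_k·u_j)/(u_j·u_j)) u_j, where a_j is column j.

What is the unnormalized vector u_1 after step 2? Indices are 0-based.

u_1 = (1, -2, 1)

Step 1: u_0 = a_0 = (2, 1, 0).
Step 2: u_1 = a_1 − (1)·u_0 = (1, -2, 1).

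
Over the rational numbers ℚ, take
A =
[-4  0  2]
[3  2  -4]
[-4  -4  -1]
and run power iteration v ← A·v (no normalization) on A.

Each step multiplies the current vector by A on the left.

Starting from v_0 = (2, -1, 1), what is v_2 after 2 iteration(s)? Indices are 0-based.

v_0 = (2, -1, 1).
v_1 = A·v_0 = (-6, 0, -5).
v_2 = A·v_1 = (14, 2, 29).

v_2 = (14, 2, 29)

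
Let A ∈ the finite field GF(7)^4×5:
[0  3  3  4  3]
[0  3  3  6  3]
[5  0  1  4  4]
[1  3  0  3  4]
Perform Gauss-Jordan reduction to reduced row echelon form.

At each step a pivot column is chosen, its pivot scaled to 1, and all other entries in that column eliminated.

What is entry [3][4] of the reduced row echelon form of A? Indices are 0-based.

step 1: exchange rows 0,2
step 1: normalize row 0 (÷5) = (1, 0, 3, 5, 5)
  row 3: subtract 1×row0 = (0, 3, 4, 5, 6)
step 2: normalize row 1 (÷3) = (0, 1, 1, 2, 1)
  row 2: subtract 3×row1 = (0, 0, 0, 5, 0)
  row 3: subtract 3×row1 = (0, 0, 1, 6, 3)
step 3: exchange rows 2,3
step 3: normalize row 2 (÷1) = (0, 0, 1, 6, 3)
  row 0: subtract 3×row2 = (1, 0, 0, 1, 3)
  row 1: subtract 1×row2 = (0, 1, 0, 3, 5)
step 4: normalize row 3 (÷5) = (0, 0, 0, 1, 0)
  row 0: subtract 1×row3 = (1, 0, 0, 0, 3)
  row 1: subtract 3×row3 = (0, 1, 0, 0, 5)
  row 2: subtract 6×row3 = (0, 0, 1, 0, 3)

M[3][4] = 0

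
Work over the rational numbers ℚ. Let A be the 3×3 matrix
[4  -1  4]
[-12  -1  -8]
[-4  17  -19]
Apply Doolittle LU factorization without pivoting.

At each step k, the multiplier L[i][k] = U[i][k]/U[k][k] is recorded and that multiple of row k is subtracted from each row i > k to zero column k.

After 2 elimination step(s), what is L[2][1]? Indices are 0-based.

[col 0] pivot 4
  R1 -= -3*R0 → (0, -4, 4)  (L[1][0] := -3)
  R2 -= -1*R0 → (0, 16, -15)  (L[2][0] := -1)
[col 1] pivot -4
  R2 -= -4*R1 → (0, 0, 1)  (L[2][1] := -4)

L[2][1] = -4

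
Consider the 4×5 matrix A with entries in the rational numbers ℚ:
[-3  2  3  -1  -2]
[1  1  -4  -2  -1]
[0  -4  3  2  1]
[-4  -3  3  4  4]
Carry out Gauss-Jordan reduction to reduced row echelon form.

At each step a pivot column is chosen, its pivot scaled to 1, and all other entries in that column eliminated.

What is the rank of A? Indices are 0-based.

pivot(0,0)=-3: scale R0 → (1, -2/3, -1, 1/3, 2/3)
  clear (1,0): R1 −= (1)R0 → (0, 5/3, -3, -7/3, -5/3)
  clear (3,0): R3 −= (-4)R0 → (0, -17/3, -1, 16/3, 20/3)
pivot(1,1)=5/3: scale R1 → (0, 1, -9/5, -7/5, -1)
  clear (0,1): R0 −= (-2/3)R1 → (1, 0, -11/5, -3/5, 0)
  clear (2,1): R2 −= (-4)R1 → (0, 0, -21/5, -18/5, -3)
  clear (3,1): R3 −= (-17/3)R1 → (0, 0, -56/5, -13/5, 1)
pivot(2,2)=-21/5: scale R2 → (0, 0, 1, 6/7, 5/7)
  clear (0,2): R0 −= (-11/5)R2 → (1, 0, 0, 9/7, 11/7)
  clear (1,2): R1 −= (-9/5)R2 → (0, 1, 0, 1/7, 2/7)
  clear (3,2): R3 −= (-56/5)R2 → (0, 0, 0, 7, 9)
pivot(3,3)=7: scale R3 → (0, 0, 0, 1, 9/7)
  clear (0,3): R0 −= (9/7)R3 → (1, 0, 0, 0, -4/49)
  clear (1,3): R1 −= (1/7)R3 → (0, 1, 0, 0, 5/49)
  clear (2,3): R2 −= (6/7)R3 → (0, 0, 1, 0, -19/49)

rank = 4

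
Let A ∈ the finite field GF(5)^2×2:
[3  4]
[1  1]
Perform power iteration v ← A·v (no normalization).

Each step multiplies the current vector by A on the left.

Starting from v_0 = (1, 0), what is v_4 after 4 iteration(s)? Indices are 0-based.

v_0 = (1, 0).
v_1 = A·v_0 = (3, 1).
v_2 = A·v_1 = (3, 4).
v_3 = A·v_2 = (0, 2).
v_4 = A·v_3 = (3, 2).

v_4 = (3, 2)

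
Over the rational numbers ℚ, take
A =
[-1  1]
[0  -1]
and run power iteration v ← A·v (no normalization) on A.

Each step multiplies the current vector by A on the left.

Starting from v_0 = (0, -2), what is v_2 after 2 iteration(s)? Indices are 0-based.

v_0 = (0, -2).
v_1 = A·v_0 = (-2, 2).
v_2 = A·v_1 = (4, -2).

v_2 = (4, -2)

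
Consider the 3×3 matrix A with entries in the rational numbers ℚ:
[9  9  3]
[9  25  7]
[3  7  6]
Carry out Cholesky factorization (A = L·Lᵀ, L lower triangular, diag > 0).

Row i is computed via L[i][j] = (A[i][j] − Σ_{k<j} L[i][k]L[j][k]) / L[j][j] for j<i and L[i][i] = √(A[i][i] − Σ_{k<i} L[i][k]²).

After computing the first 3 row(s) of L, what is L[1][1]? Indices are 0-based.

L[1][1] = 4

Step 1: L[0][0] = √(9) = 3.
  L[1][0] = (9) / L[0][0] = 3.
Step 2: L[1][1] = √(16) = 4.
  L[2][0] = (3) / L[0][0] = 1.
  L[2][1] = (4) / L[1][1] = 1.
Step 3: L[2][2] = √(4) = 2.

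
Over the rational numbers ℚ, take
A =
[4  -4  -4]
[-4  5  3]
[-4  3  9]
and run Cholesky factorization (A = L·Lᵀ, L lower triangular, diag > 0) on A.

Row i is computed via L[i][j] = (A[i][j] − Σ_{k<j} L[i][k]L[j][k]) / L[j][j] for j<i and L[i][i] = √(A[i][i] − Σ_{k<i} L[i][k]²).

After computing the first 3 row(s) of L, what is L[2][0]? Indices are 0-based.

Step 1: L[0][0] = √(4) = 2.
  L[1][0] = (-4) / L[0][0] = -2.
Step 2: L[1][1] = √(1) = 1.
  L[2][0] = (-4) / L[0][0] = -2.
  L[2][1] = (-1) / L[1][1] = -1.
Step 3: L[2][2] = √(4) = 2.

L[2][0] = -2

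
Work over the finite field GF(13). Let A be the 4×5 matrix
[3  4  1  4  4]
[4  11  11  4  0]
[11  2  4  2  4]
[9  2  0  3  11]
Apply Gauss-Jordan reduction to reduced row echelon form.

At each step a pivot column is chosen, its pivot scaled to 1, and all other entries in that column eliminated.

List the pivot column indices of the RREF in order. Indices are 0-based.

pivot columns: 0, 1, 2, 3

step 1: normalize row 0 (÷3) = (1, 10, 9, 10, 10)
  row 1: subtract 4×row0 = (0, 10, 1, 3, 12)
  row 2: subtract 11×row0 = (0, 9, 9, 9, 11)
  row 3: subtract 9×row0 = (0, 3, 10, 4, 12)
step 2: normalize row 1 (÷10) = (0, 1, 4, 12, 9)
  row 0: subtract 10×row1 = (1, 0, 8, 7, 11)
  row 2: subtract 9×row1 = (0, 0, 12, 5, 8)
  row 3: subtract 3×row1 = (0, 0, 11, 7, 11)
step 3: normalize row 2 (÷12) = (0, 0, 1, 8, 5)
  row 0: subtract 8×row2 = (1, 0, 0, 8, 10)
  row 1: subtract 4×row2 = (0, 1, 0, 6, 2)
  row 3: subtract 11×row2 = (0, 0, 0, 10, 8)
step 4: normalize row 3 (÷10) = (0, 0, 0, 1, 6)
  row 0: subtract 8×row3 = (1, 0, 0, 0, 1)
  row 1: subtract 6×row3 = (0, 1, 0, 0, 5)
  row 2: subtract 8×row3 = (0, 0, 1, 0, 9)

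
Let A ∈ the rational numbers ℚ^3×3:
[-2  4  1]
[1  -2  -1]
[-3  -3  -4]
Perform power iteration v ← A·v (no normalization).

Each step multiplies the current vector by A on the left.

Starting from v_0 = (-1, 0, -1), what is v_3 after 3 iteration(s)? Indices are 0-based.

v_3 = (-65, 48, 127)

v_0 = (-1, 0, -1).
v_1 = A·v_0 = (1, 0, 7).
v_2 = A·v_1 = (5, -6, -31).
v_3 = A·v_2 = (-65, 48, 127).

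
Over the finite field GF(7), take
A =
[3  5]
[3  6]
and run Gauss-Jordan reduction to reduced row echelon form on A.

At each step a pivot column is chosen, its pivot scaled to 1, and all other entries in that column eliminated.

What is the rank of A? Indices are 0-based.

rank = 2

step 1: normalize row 0 (÷3) = (1, 4)
  row 1: subtract 3×row0 = (0, 1)
step 2: normalize row 1 (÷1) = (0, 1)
  row 0: subtract 4×row1 = (1, 0)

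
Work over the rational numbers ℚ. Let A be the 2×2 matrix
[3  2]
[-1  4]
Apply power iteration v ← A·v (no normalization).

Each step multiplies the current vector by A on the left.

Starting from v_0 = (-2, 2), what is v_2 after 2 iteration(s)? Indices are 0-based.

v_2 = (14, 42)

v_0 = (-2, 2).
v_1 = A·v_0 = (-2, 10).
v_2 = A·v_1 = (14, 42).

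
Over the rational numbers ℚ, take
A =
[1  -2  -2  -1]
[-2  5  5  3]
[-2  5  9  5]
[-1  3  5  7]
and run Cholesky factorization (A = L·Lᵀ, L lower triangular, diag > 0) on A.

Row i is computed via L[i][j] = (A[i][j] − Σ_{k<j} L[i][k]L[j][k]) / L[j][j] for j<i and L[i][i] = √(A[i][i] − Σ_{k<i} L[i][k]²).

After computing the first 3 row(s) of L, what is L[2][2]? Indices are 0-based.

Step 1: L[0][0] = √(1) = 1.
  L[1][0] = (-2) / L[0][0] = -2.
Step 2: L[1][1] = √(1) = 1.
  L[2][0] = (-2) / L[0][0] = -2.
  L[2][1] = (1) / L[1][1] = 1.
Step 3: L[2][2] = √(4) = 2.

L[2][2] = 2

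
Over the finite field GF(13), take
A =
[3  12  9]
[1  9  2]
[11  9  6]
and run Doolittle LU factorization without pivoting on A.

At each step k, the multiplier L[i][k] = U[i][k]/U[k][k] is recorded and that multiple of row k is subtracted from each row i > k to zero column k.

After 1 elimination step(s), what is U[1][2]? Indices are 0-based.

Step 1: pivot at (0,0) is 3.
  row1 ← row1 − (9)·row0  ⇒  L[1][0]=9, U row1=(0, 5, 12)
  row2 ← row2 − (8)·row0  ⇒  L[2][0]=8, U row2=(0, 4, 12)

U[1][2] = 12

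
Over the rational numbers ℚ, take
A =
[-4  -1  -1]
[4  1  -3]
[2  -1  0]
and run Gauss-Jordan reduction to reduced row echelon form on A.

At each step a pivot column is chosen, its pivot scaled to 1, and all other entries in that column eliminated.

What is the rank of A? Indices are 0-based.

step 1: normalize row 0 (÷-4) = (1, 1/4, 1/4)
  row 1: subtract 4×row0 = (0, 0, -4)
  row 2: subtract 2×row0 = (0, -3/2, -1/2)
step 2: exchange rows 1,2
step 2: normalize row 1 (÷-3/2) = (0, 1, 1/3)
  row 0: subtract 1/4×row1 = (1, 0, 1/6)
step 3: normalize row 2 (÷-4) = (0, 0, 1)
  row 0: subtract 1/6×row2 = (1, 0, 0)
  row 1: subtract 1/3×row2 = (0, 1, 0)

rank = 3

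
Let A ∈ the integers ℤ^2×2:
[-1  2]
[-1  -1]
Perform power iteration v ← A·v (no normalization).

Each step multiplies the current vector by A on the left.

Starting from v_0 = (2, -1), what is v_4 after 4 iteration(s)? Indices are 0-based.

v_4 = (-22, -1)

v_0 = (2, -1).
v_1 = A·v_0 = (-4, -1).
v_2 = A·v_1 = (2, 5).
v_3 = A·v_2 = (8, -7).
v_4 = A·v_3 = (-22, -1).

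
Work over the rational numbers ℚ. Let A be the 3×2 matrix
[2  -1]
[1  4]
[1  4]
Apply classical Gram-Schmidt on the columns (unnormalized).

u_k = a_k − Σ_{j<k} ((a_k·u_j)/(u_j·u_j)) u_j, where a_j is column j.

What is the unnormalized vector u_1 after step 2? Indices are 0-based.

Step 1: u_0 = a_0 = (2, 1, 1).
Step 2: u_1 = a_1 − (1)·u_0 = (-3, 3, 3).

u_1 = (-3, 3, 3)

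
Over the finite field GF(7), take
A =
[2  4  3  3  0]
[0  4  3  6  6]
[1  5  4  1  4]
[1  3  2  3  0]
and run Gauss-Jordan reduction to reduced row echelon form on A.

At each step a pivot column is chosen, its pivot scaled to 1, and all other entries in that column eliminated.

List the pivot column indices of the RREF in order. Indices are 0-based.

pivot(0,0)=2: scale R0 → (1, 2, 5, 5, 0)
  clear (2,0): R2 −= (1)R0 → (0, 3, 6, 3, 4)
  clear (3,0): R3 −= (1)R0 → (0, 1, 4, 5, 0)
pivot(1,1)=4: scale R1 → (0, 1, 6, 5, 5)
  clear (0,1): R0 −= (2)R1 → (1, 0, 0, 2, 4)
  clear (2,1): R2 −= (3)R1 → (0, 0, 2, 2, 3)
  clear (3,1): R3 −= (1)R1 → (0, 0, 5, 0, 2)
pivot(2,2)=2: scale R2 → (0, 0, 1, 1, 5)
  clear (1,2): R1 −= (6)R2 → (0, 1, 0, 6, 3)
  clear (3,2): R3 −= (5)R2 → (0, 0, 0, 2, 5)
pivot(3,3)=2: scale R3 → (0, 0, 0, 1, 6)
  clear (0,3): R0 −= (2)R3 → (1, 0, 0, 0, 6)
  clear (1,3): R1 −= (6)R3 → (0, 1, 0, 0, 2)
  clear (2,3): R2 −= (1)R3 → (0, 0, 1, 0, 6)

pivot columns: 0, 1, 2, 3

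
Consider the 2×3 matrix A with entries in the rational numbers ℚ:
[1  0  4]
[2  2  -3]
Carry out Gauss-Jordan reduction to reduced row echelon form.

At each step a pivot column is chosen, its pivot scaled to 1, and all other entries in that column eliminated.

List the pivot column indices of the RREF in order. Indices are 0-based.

pivot columns: 0, 1

step 1: normalize row 0 (÷1) = (1, 0, 4)
  row 1: subtract 2×row0 = (0, 2, -11)
step 2: normalize row 1 (÷2) = (0, 1, -11/2)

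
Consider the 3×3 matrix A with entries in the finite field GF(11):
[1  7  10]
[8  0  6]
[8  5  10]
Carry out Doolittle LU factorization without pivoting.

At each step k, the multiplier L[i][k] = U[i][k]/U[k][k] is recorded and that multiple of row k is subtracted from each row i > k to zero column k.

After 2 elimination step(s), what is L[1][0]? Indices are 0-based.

k=0: U[0][0]=1
  eliminate (1,0): mult=8, new row 1: (0, 10, 3); set L[1][0]=8
  eliminate (2,0): mult=8, new row 2: (0, 4, 7); set L[2][0]=8
k=1: U[1][1]=10
  eliminate (2,1): mult=7, new row 2: (0, 0, 8); set L[2][1]=7

L[1][0] = 8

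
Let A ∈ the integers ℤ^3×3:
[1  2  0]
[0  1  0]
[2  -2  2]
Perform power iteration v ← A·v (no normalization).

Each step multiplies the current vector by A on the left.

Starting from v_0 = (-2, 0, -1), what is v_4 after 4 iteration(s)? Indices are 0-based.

v_0 = (-2, 0, -1).
v_1 = A·v_0 = (-2, 0, -6).
v_2 = A·v_1 = (-2, 0, -16).
v_3 = A·v_2 = (-2, 0, -36).
v_4 = A·v_3 = (-2, 0, -76).

v_4 = (-2, 0, -76)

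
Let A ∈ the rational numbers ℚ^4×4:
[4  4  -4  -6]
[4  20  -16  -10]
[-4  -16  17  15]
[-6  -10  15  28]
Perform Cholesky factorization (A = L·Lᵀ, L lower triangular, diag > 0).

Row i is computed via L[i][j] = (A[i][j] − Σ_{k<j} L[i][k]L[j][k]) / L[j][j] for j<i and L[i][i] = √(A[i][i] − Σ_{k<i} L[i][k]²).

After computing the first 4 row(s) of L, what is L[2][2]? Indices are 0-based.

L[2][2] = 2

Step 1: L[0][0] = √(4) = 2.
  L[1][0] = (4) / L[0][0] = 2.
Step 2: L[1][1] = √(16) = 4.
  L[2][0] = (-4) / L[0][0] = -2.
  L[2][1] = (-12) / L[1][1] = -3.
Step 3: L[2][2] = √(4) = 2.
  L[3][0] = (-6) / L[0][0] = -3.
  L[3][1] = (-4) / L[1][1] = -1.
  L[3][2] = (6) / L[2][2] = 3.
Step 4: L[3][3] = √(9) = 3.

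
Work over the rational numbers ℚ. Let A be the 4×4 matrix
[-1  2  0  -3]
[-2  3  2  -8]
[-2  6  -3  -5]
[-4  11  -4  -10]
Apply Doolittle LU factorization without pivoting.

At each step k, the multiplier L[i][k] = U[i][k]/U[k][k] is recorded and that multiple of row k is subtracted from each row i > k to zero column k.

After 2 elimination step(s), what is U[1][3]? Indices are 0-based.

k=0: U[0][0]=-1
  eliminate (1,0): mult=2, new row 1: (0, -1, 2, -2); set L[1][0]=2
  eliminate (2,0): mult=2, new row 2: (0, 2, -3, 1); set L[2][0]=2
  eliminate (3,0): mult=4, new row 3: (0, 3, -4, 2); set L[3][0]=4
k=1: U[1][1]=-1
  eliminate (2,1): mult=-2, new row 2: (0, 0, 1, -3); set L[2][1]=-2
  eliminate (3,1): mult=-3, new row 3: (0, 0, 2, -4); set L[3][1]=-3

U[1][3] = -2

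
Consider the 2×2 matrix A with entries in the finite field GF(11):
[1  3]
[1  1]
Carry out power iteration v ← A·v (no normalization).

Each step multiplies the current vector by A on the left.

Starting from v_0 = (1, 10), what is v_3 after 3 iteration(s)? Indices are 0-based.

v_0 = (1, 10).
v_1 = A·v_0 = (9, 0).
v_2 = A·v_1 = (9, 9).
v_3 = A·v_2 = (3, 7).

v_3 = (3, 7)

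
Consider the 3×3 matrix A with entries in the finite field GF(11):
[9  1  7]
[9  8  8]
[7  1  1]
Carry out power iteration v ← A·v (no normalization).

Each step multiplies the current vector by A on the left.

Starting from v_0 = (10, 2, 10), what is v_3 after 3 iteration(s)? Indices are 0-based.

v_3 = (4, 0, 4)

v_0 = (10, 2, 10).
v_1 = A·v_0 = (8, 10, 5).
v_2 = A·v_1 = (7, 5, 5).
v_3 = A·v_2 = (4, 0, 4).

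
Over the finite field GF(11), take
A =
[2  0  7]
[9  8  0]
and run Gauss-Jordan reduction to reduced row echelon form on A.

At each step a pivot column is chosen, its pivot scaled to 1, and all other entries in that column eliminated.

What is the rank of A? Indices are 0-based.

pivot(0,0)=2: scale R0 → (1, 0, 9)
  clear (1,0): R1 −= (9)R0 → (0, 8, 7)
pivot(1,1)=8: scale R1 → (0, 1, 5)

rank = 2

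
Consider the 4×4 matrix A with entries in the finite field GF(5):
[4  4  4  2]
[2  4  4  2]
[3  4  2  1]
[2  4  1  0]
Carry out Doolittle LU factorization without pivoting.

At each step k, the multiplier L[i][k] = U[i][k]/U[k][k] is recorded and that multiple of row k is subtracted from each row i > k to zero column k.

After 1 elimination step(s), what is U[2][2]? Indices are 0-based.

U[2][2] = 4

k=0: U[0][0]=4
  eliminate (1,0): mult=3, new row 1: (0, 2, 2, 1); set L[1][0]=3
  eliminate (2,0): mult=2, new row 2: (0, 1, 4, 2); set L[2][0]=2
  eliminate (3,0): mult=3, new row 3: (0, 2, 4, 4); set L[3][0]=3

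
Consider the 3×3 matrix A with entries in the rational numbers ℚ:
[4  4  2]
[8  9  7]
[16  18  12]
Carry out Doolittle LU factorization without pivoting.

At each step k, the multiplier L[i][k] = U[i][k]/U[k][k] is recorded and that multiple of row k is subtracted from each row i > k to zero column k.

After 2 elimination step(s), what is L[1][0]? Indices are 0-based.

L[1][0] = 2

Step 1: pivot at (0,0) is 4.
  row1 ← row1 − (2)·row0  ⇒  L[1][0]=2, U row1=(0, 1, 3)
  row2 ← row2 − (4)·row0  ⇒  L[2][0]=4, U row2=(0, 2, 4)
Step 2: pivot at (1,1) is 1.
  row2 ← row2 − (2)·row1  ⇒  L[2][1]=2, U row2=(0, 0, -2)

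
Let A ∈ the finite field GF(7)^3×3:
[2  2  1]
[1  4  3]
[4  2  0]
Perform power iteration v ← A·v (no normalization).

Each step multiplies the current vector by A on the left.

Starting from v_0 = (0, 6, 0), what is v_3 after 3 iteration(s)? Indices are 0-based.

v_0 = (0, 6, 0).
v_1 = A·v_0 = (5, 3, 5).
v_2 = A·v_1 = (0, 4, 5).
v_3 = A·v_2 = (6, 3, 1).

v_3 = (6, 3, 1)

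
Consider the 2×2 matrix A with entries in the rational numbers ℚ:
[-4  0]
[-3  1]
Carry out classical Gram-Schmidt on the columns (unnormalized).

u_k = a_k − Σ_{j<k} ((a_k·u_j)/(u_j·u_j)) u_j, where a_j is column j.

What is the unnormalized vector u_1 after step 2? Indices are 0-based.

Step 1: u_0 = a_0 = (-4, -3).
Step 2: u_1 = a_1 − (-3/25)·u_0 = (-12/25, 16/25).

u_1 = (-12/25, 16/25)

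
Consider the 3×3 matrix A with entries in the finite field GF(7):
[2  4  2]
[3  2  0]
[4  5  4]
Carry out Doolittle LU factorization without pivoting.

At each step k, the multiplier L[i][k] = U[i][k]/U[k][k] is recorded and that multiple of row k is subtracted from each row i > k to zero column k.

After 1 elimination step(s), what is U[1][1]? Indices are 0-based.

k=0: U[0][0]=2
  eliminate (1,0): mult=5, new row 1: (0, 3, 4); set L[1][0]=5
  eliminate (2,0): mult=2, new row 2: (0, 4, 0); set L[2][0]=2

U[1][1] = 3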